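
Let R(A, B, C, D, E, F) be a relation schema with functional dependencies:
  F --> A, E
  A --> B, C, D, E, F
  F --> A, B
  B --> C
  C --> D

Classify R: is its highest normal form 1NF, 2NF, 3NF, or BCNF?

2NF

Candidate keys: {A}, {F}. Prime attributes: {A, F}.
B --> C breaks BCNF: {B}⁺ = {B, C, D}, so {B} is not a superkey.
Because {C} is non-prime and the left side of B --> C is not a superkey, the relation is not in 3NF.
Every candidate key is a single attribute, so no partial dependency is possible; 2NF holds.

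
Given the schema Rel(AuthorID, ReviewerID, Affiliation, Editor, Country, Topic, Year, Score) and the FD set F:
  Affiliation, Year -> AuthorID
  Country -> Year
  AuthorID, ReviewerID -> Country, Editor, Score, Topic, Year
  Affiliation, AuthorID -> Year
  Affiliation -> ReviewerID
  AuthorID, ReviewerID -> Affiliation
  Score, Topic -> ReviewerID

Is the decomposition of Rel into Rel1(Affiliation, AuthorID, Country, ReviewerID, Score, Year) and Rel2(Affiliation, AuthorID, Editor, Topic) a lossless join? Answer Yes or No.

Yes

Rel1 ∩ Rel2 = {Affiliation, AuthorID}; its closure under F is {Affiliation, AuthorID, Country, Editor, ReviewerID, Score, Topic, Year}.
This includes all of Rel1, so the common attributes are a superkey of Rel1 — the join is lossless.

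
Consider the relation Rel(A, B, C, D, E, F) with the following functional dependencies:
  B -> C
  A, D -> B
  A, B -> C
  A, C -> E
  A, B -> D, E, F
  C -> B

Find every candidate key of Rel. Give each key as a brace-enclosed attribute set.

No FD produces {A}, so it must be in every candidate key.
{A, B}⁺ = {A, B, C, D, E, F}, which is every attribute, so {A, B} is a candidate key.
{A, C}⁺ = {A, B, C, D, E, F}, which is every attribute, so {A, C} is a candidate key.
{A, D}⁺ = {A, B, C, D, E, F}, which is every attribute, so {A, D} is a candidate key.
Any other superkey properly contains one of these, so there are no further candidate keys.

{A, B}, {A, C}, {A, D}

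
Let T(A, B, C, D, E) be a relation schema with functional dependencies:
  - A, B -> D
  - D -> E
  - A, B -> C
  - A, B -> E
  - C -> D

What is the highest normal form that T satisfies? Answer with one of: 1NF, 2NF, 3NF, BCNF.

2NF

Candidate key: {A, B}. Prime attributes: {A, B}.
For D -> E we have {D}⁺ = {D, E}; {D} is not a superkey, so BCNF fails.
D -> E determines the non-prime attribute {E} from a non-superkey — 3NF is violated.
No non-prime attribute depends on a proper subset of any candidate key, so 2NF holds.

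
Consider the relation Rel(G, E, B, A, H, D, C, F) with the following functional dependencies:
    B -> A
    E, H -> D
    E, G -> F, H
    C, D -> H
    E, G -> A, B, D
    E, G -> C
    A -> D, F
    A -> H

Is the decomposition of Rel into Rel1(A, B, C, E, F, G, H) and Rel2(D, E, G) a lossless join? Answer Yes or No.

Yes

Rel1 ∩ Rel2 = {E, G}; its closure under F is {A, B, C, D, E, F, G, H}.
Since Rel1 ⊆ {A, B, C, D, E, F, G, H}, the intersection is a superkey of Rel1; the decomposition is lossless.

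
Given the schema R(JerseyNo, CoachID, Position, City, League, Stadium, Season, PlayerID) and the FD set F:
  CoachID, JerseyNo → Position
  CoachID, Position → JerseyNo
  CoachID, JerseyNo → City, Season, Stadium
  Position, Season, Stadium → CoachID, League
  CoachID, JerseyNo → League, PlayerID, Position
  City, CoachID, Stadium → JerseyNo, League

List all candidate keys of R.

{City, CoachID, Stadium}, {CoachID, JerseyNo}, {CoachID, Position}, {Position, Season, Stadium}

{CoachID, JerseyNo}⁺ = {City, CoachID, JerseyNo, League, PlayerID, Position, Season, Stadium} — all of the relation — so {CoachID, JerseyNo} is a candidate key.
{CoachID, Position}⁺ = {City, CoachID, JerseyNo, League, PlayerID, Position, Season, Stadium} — all of the relation — so {CoachID, Position} is a candidate key.
{City, CoachID, Stadium}⁺ = {City, CoachID, JerseyNo, League, PlayerID, Position, Season, Stadium} — all of the relation — so {City, CoachID, Stadium} is a candidate key.
{Position, Season, Stadium}⁺ = {City, CoachID, JerseyNo, League, PlayerID, Position, Season, Stadium} — all of the relation — so {Position, Season, Stadium} is a candidate key.
No proper subset of any of these is a key, and no other minimal superkey exists.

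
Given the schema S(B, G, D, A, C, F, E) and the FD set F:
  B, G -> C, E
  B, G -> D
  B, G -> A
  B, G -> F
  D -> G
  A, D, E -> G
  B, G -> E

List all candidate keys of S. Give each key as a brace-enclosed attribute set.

{B, D}, {B, G}

Attributes never on any right-hand side: {B} — every candidate key must contain it.
{B, D} is a candidate key since {B, D}⁺ = {A, B, C, D, E, F, G} covers every attribute.
{B, G} is a candidate key since {B, G}⁺ = {A, B, C, D, E, F, G} covers every attribute.
Any other superkey properly contains one of these, so there are no further candidate keys.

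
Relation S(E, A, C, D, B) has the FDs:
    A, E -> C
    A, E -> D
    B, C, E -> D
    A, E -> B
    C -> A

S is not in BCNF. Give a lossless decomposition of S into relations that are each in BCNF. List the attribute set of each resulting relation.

{A, C}; {B, C, D, E}

Candidate keys of the original relation: {A, E}, {C, E}.
{A, B, C, D, E}: {C} determines {A, C} here but is not a superkey — split on C -> A, giving {A, C} and {B, C, D, E}.
{A, C} has no BCNF violation.
{B, C, D, E} has no BCNF violation.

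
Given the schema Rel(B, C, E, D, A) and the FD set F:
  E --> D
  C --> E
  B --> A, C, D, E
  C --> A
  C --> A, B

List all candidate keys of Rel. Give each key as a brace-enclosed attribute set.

{B}⁺ = {A, B, C, D, E} — all of the relation — so {B} is a candidate key.
{C}⁺ = {A, B, C, D, E} — all of the relation — so {C} is a candidate key.
No proper subset of any of these is a key, and no other minimal superkey exists.

{B}, {C}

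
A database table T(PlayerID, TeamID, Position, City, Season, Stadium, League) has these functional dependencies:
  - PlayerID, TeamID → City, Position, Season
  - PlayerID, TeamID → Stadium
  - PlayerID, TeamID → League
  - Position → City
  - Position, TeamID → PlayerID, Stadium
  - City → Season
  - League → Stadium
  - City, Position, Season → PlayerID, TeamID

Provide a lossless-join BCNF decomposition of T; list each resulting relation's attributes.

{City, League, PlayerID, Position, TeamID}; {City, Season}; {League, Stadium}

Candidate keys of the original relation: {PlayerID, TeamID}, {Position}.
{City, League, PlayerID, Position, Season, Stadium, TeamID}: {City} determines {City, Season} here but is not a superkey — split on City → Season, giving {City, Season} and {City, League, PlayerID, Position, Stadium, TeamID}.
{City, Season} has no BCNF violation.
{City, League, PlayerID, Position, Stadium, TeamID}: {League} determines {League, Stadium} here but is not a superkey — split on League → Stadium, giving {League, Stadium} and {City, League, PlayerID, Position, TeamID}.
{League, Stadium} has no BCNF violation.
{City, League, PlayerID, Position, TeamID} has no BCNF violation.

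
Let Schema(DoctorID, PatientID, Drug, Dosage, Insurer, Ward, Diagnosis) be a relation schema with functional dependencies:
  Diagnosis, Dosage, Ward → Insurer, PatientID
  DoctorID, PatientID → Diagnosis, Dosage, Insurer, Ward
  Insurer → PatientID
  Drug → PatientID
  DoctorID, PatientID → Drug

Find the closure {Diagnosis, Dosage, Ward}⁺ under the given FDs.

Start with {Diagnosis, Dosage, Ward}.
Diagnosis, Dosage, Ward → Insurer, PatientID applies; add {Insurer, PatientID} → now {Diagnosis, Dosage, Insurer, PatientID, Ward}.
No further FD applies.

{Diagnosis, Dosage, Insurer, PatientID, Ward}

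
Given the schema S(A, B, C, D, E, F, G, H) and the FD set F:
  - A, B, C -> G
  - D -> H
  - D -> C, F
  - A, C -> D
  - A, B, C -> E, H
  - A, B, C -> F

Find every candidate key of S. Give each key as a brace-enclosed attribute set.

{A, B, C}, {A, B, D}

Attributes never on any right-hand side: {A, B} — every candidate key must contain all of them.
Closure of {A, B, C} is {A, B, C, D, E, F, G, H}, the whole schema; {A, B, C} is a candidate key.
Closure of {A, B, D} is {A, B, C, D, E, F, G, H}, the whole schema; {A, B, D} is a candidate key.
No proper subset of any of these is a key, and no other minimal superkey exists.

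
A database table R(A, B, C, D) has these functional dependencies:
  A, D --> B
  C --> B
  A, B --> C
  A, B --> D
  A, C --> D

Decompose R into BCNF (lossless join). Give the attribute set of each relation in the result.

{A, C, D}; {B, C}

Candidate keys of the original relation: {A, B}, {A, C}, {A, D}.
{A, B, C, D}: {C} determines {B, C} here but is not a superkey — split on C --> B, giving {B, C} and {A, C, D}.
{B, C}: every determinant is a superkey — BCNF.
{A, C, D}: every determinant is a superkey — BCNF.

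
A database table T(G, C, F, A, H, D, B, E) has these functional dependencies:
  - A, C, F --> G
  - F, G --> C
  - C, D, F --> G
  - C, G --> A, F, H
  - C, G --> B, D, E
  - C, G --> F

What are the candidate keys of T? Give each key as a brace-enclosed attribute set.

{A, C, F}, {C, D, F}, {C, G}, {F, G}

{C, G} is a candidate key since {C, G}⁺ = {A, B, C, D, E, F, G, H} covers every attribute.
{F, G} is a candidate key since {F, G}⁺ = {A, B, C, D, E, F, G, H} covers every attribute.
{A, C, F} is a candidate key since {A, C, F}⁺ = {A, B, C, D, E, F, G, H} covers every attribute.
{C, D, F} is a candidate key since {C, D, F}⁺ = {A, B, C, D, E, F, G, H} covers every attribute.
No proper subset of any of these is a key, and no other minimal superkey exists.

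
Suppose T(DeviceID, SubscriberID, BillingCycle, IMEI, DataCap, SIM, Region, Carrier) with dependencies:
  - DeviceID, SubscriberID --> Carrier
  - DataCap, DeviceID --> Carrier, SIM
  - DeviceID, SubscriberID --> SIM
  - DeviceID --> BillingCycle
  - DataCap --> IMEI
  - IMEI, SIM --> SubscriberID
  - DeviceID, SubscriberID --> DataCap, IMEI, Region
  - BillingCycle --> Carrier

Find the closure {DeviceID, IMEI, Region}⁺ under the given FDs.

Start with {DeviceID, IMEI, Region}.
DeviceID --> BillingCycle applies; add {BillingCycle} → now {BillingCycle, DeviceID, IMEI, Region}.
BillingCycle --> Carrier applies; add {Carrier} → now {BillingCycle, Carrier, DeviceID, IMEI, Region}.
No further FD applies.

{BillingCycle, Carrier, DeviceID, IMEI, Region}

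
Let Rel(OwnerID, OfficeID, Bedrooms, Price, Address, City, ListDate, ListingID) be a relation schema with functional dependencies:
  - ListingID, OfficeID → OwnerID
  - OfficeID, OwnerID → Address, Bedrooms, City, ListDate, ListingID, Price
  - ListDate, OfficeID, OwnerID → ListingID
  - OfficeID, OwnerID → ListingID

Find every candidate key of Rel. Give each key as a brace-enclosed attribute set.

{ListingID, OfficeID}, {OfficeID, OwnerID}

Attributes never on any right-hand side: {OfficeID} — every candidate key must contain it.
{ListingID, OfficeID}⁺ = {Address, Bedrooms, City, ListDate, ListingID, OfficeID, OwnerID, Price}, which is every attribute, so {ListingID, OfficeID} is a candidate key.
{OfficeID, OwnerID}⁺ = {Address, Bedrooms, City, ListDate, ListingID, OfficeID, OwnerID, Price}, which is every attribute, so {OfficeID, OwnerID} is a candidate key.
Any other superkey properly contains one of these, so there are no further candidate keys.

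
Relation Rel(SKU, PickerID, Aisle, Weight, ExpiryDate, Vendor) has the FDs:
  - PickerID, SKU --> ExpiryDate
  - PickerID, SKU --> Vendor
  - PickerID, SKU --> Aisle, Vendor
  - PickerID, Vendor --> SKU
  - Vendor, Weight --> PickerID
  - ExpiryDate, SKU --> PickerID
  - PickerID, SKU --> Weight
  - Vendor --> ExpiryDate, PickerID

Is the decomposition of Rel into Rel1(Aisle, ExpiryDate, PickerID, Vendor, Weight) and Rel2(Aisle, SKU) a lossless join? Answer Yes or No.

Common attributes: {Aisle}; their closure is {Aisle}.
Neither Rel1 nor Rel2 is contained in that closure, so the decomposition is lossy.

No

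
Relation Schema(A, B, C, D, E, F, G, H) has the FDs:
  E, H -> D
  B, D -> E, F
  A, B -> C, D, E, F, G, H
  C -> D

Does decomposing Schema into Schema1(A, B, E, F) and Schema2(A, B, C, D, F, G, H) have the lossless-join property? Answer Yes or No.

Yes

Common attributes: {A, B, F}; their closure is {A, B, C, D, E, F, G, H}.
This includes all of Schema1, so the common attributes are a superkey of Schema1 — the join is lossless.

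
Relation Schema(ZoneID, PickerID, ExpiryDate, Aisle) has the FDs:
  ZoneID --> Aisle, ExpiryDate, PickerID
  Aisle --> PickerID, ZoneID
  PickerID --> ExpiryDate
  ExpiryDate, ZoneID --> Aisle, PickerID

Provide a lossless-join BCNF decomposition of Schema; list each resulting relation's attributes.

{Aisle, PickerID, ZoneID}; {ExpiryDate, PickerID}

Candidate keys of the original relation: {Aisle}, {ZoneID}.
In {Aisle, ExpiryDate, PickerID, ZoneID}, {PickerID} is not a superkey ({PickerID}⁺ restricted to this set is {ExpiryDate, PickerID}), so split on PickerID --> ExpiryDate into {ExpiryDate, PickerID} and {Aisle, PickerID, ZoneID}.
{ExpiryDate, PickerID} is in BCNF.
{Aisle, PickerID, ZoneID} is in BCNF.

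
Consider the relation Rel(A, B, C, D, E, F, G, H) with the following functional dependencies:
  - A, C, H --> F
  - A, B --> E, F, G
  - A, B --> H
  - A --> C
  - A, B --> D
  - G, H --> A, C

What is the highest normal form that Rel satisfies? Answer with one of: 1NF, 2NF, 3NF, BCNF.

1NF

Candidate keys: {A, B}, {B, G, H}. Prime attributes: {A, B, G, H}.
A, C, H --> F breaks BCNF: {A, C, H}⁺ = {A, C, F, H}, so {A, C, H} is not a superkey.
Because {F} is non-prime and the left side of A, C, H --> F is not a superkey, the relation is not in 3NF.
The proper key subset {A} of {A, B} determines non-prime {C}, so the relation is not even in 2NF.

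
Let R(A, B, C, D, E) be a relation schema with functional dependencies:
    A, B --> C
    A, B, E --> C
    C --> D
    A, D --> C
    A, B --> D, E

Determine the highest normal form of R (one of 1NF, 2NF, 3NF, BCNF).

2NF

Candidate key: {A, B}. Prime attributes: {A, B}.
C --> D: {C}⁺ = {C, D}, which is not all of the attributes, so the left side is not a superkey — BCNF is violated.
C --> D has non-prime {D} on the right and a non-superkey on the left, so 3NF fails.
No proper subset of a key has a non-prime attribute in its closure, so there is no partial dependency; 2NF holds.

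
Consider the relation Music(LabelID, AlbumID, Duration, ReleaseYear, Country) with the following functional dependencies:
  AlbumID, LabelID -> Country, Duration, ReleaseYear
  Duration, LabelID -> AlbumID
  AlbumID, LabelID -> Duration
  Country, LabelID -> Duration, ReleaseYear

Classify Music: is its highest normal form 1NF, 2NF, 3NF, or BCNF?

BCNF

Candidate keys: {AlbumID, LabelID}, {Country, LabelID}, {Duration, LabelID}. Prime attributes: {AlbumID, Country, Duration, LabelID}.
Every FD has a superkey on the left, so the relation is in BCNF.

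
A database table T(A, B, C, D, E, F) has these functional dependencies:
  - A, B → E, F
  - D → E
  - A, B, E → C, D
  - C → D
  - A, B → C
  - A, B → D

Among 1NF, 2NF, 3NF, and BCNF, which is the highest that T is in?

2NF

Candidate key: {A, B}. Prime attributes: {A, B}.
For D → E we have {D}⁺ = {D, E}; {D} is not a superkey, so BCNF fails.
D → E has non-prime {E} on the right and a non-superkey on the left, so 3NF fails.
No non-prime attribute depends on a proper subset of any candidate key, so 2NF holds.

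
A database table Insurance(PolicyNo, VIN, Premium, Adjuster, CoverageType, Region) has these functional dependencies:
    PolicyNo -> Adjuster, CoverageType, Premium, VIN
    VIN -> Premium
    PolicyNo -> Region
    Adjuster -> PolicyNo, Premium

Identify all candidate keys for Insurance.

{Adjuster}, {PolicyNo}

{Adjuster} is a candidate key since {Adjuster}⁺ = {Adjuster, CoverageType, PolicyNo, Premium, Region, VIN} covers every attribute.
{PolicyNo} is a candidate key since {PolicyNo}⁺ = {Adjuster, CoverageType, PolicyNo, Premium, Region, VIN} covers every attribute.
These are minimal and exhaustive — every other superkey contains one of them.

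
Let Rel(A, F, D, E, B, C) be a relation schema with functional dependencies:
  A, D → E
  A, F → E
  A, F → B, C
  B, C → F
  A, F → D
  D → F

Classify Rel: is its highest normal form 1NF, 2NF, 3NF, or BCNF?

3NF

Candidate keys: {A, B, C}, {A, D}, {A, F}. Prime attributes: {A, B, C, D, F}.
For B, C → F we have {B, C}⁺ = {B, C, F}; {B, C} is not a superkey, so BCNF fails.
But every attribute on its right side ({F}) is prime, and the same holds for every other non-superkey FD, so 3NF still holds.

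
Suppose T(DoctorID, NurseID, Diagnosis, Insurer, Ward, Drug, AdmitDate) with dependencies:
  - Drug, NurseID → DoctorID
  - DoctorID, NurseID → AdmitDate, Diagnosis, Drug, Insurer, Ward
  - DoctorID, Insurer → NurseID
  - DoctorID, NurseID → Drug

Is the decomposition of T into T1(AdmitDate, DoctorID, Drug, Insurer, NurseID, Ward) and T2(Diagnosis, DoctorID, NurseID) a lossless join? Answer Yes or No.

T1 ∩ T2 = {DoctorID, NurseID}; its closure under F is {AdmitDate, Diagnosis, DoctorID, Drug, Insurer, NurseID, Ward}.
This includes all of T1, so the common attributes are a superkey of T1 — the join is lossless.

Yes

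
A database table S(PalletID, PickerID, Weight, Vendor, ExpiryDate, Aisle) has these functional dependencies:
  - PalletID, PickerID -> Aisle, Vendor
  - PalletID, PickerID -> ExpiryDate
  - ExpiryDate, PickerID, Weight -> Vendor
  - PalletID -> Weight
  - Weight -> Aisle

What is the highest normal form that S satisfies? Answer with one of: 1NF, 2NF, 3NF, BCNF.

1NF

Candidate key: {PalletID, PickerID}. Prime attributes: {PalletID, PickerID}.
ExpiryDate, PickerID, Weight -> Vendor: {ExpiryDate, PickerID, Weight}⁺ = {Aisle, ExpiryDate, PickerID, Vendor, Weight}, which is not all of the attributes, so the left side is not a superkey — BCNF is violated.
Because {Vendor} is non-prime and the left side of ExpiryDate, PickerID, Weight -> Vendor is not a superkey, the relation is not in 3NF.
The proper key subset {PalletID} of {PalletID, PickerID} determines non-prime {Aisle, Weight}, so the relation is not even in 2NF.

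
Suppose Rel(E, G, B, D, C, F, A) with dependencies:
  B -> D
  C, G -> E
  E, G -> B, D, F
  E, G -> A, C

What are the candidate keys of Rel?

{C, G}, {E, G}

Attributes never on any right-hand side: {G} — every candidate key must contain it.
{C, G}⁺ = {A, B, C, D, E, F, G}, which is every attribute, so {C, G} is a candidate key.
{E, G}⁺ = {A, B, C, D, E, F, G}, which is every attribute, so {E, G} is a candidate key.
Any other superkey properly contains one of these, so there are no further candidate keys.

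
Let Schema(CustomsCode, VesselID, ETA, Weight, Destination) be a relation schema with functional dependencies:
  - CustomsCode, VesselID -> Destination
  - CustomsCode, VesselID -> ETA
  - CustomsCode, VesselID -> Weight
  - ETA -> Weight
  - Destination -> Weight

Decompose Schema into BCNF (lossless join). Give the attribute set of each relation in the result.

{CustomsCode, Destination, ETA, VesselID}; {ETA, Weight}

Candidate key of the original relation: {CustomsCode, VesselID}.
{CustomsCode, Destination, ETA, VesselID, Weight}: {ETA} determines {ETA, Weight} here but is not a superkey — split on ETA -> Weight, giving {ETA, Weight} and {CustomsCode, Destination, ETA, VesselID}.
{ETA, Weight} has no BCNF violation.
{CustomsCode, Destination, ETA, VesselID} has no BCNF violation.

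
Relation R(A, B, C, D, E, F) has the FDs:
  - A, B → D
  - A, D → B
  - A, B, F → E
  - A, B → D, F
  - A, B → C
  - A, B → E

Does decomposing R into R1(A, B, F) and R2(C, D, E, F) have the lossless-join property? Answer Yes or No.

No

R1 ∩ R2 = {F}; its closure under F is {F}.
R1 ⊄ {F} and R2 ⊄ {F}, so the split is lossy.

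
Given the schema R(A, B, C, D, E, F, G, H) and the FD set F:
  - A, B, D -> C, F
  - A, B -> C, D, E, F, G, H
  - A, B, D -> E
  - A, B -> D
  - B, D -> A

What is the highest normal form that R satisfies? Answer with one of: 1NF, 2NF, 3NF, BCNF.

Candidate keys: {A, B}, {B, D}. Prime attributes: {A, B, D}.
Every FD has a superkey on the left, so the relation is in BCNF.

BCNF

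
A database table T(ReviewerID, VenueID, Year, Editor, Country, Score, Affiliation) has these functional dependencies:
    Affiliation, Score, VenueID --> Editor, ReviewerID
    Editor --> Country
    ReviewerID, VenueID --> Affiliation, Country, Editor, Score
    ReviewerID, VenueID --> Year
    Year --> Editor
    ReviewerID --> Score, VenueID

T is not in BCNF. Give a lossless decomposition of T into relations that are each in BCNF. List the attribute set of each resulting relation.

{Affiliation, ReviewerID, Score, VenueID, Year}; {Country, Editor}; {Editor, Year}

Candidate keys of the original relation: {Affiliation, Score, VenueID}, {ReviewerID}.
{Affiliation, Country, Editor, ReviewerID, Score, VenueID, Year}: {Editor} determines {Country, Editor} here but is not a superkey — split on Editor --> Country, giving {Country, Editor} and {Affiliation, Editor, ReviewerID, Score, VenueID, Year}.
{Country, Editor} has no BCNF violation.
{Affiliation, Editor, ReviewerID, Score, VenueID, Year}: {Year} determines {Editor, Year} here but is not a superkey — split on Year --> Editor, giving {Editor, Year} and {Affiliation, ReviewerID, Score, VenueID, Year}.
{Editor, Year} has no BCNF violation.
{Affiliation, ReviewerID, Score, VenueID, Year} has no BCNF violation.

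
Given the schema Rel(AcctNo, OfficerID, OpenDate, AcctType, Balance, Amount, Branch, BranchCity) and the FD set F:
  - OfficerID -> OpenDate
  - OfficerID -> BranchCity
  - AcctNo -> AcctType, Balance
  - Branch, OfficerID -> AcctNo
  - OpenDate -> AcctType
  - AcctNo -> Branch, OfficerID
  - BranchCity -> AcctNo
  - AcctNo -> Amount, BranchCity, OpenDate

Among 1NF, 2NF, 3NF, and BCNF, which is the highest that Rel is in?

Candidate keys: {AcctNo}, {BranchCity}, {OfficerID}. Prime attributes: {AcctNo, BranchCity, OfficerID}.
OpenDate -> AcctType: {OpenDate}⁺ = {AcctType, OpenDate}, which is not all of the attributes, so the left side is not a superkey — BCNF is violated.
Because {AcctType} is non-prime and the left side of OpenDate -> AcctType is not a superkey, the relation is not in 3NF.
Every candidate key is a single attribute, so no partial dependency is possible; 2NF holds.

2NF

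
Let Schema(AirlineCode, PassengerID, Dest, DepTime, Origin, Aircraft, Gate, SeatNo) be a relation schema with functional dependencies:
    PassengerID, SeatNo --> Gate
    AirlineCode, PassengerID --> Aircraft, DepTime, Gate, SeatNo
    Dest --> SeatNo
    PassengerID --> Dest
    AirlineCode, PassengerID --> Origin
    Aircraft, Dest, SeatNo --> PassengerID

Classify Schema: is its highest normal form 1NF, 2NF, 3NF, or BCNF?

1NF

Candidate keys: {Aircraft, AirlineCode, Dest}, {AirlineCode, PassengerID}. Prime attributes: {Aircraft, AirlineCode, Dest, PassengerID}.
For PassengerID, SeatNo --> Gate we have {PassengerID, SeatNo}⁺ = {Dest, Gate, PassengerID, SeatNo}; {PassengerID, SeatNo} is not a superkey, so BCNF fails.
PassengerID, SeatNo --> Gate determines the non-prime attribute {Gate} from a non-superkey — 3NF is violated.
Since {PassengerID} ⊂ {AirlineCode, PassengerID} and {PassengerID}⁺ ⊇ {Gate, SeatNo} with {Gate, SeatNo} non-prime, there is a partial dependency; 2NF fails.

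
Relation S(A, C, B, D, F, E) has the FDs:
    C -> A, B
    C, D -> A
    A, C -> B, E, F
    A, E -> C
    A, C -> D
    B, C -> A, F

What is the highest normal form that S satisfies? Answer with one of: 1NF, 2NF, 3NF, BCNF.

BCNF

Candidate keys: {A, E}, {C}. Prime attributes: {A, C, E}.
The left-hand side of every FD is a superkey, so BCNF is satisfied.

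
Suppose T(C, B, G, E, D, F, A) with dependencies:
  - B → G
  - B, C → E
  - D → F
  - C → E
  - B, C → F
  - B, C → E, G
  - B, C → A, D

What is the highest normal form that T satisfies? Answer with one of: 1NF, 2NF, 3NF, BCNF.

Candidate key: {B, C}. Prime attributes: {B, C}.
B → G: {B}⁺ = {B, G}, which is not all of the attributes, so the left side is not a superkey — BCNF is violated.
B → G has non-prime {G} on the right and a non-superkey on the left, so 3NF fails.
Since {B} ⊂ {B, C} and {B}⁺ ⊇ {G} with {G} non-prime, there is a partial dependency; 2NF fails.

1NF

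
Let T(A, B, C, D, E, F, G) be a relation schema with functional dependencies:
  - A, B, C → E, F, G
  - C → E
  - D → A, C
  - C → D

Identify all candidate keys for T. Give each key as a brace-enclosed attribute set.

{B, C}, {B, D}

Attributes never on any right-hand side: {B} — every candidate key must contain it.
{B, C} is a candidate key since {B, C}⁺ = {A, B, C, D, E, F, G} covers every attribute.
{B, D} is a candidate key since {B, D}⁺ = {A, B, C, D, E, F, G} covers every attribute.
These are minimal and exhaustive — every other superkey contains one of them.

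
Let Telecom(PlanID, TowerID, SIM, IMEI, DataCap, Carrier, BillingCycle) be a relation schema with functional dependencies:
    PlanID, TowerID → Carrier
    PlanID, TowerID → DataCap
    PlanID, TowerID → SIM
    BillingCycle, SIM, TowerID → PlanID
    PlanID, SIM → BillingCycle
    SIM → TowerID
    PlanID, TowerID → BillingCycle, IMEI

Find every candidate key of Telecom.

{BillingCycle, SIM}⁺ = {BillingCycle, Carrier, DataCap, IMEI, PlanID, SIM, TowerID} — all of the relation — so {BillingCycle, SIM} is a candidate key.
{PlanID, SIM}⁺ = {BillingCycle, Carrier, DataCap, IMEI, PlanID, SIM, TowerID} — all of the relation — so {PlanID, SIM} is a candidate key.
{PlanID, TowerID}⁺ = {BillingCycle, Carrier, DataCap, IMEI, PlanID, SIM, TowerID} — all of the relation — so {PlanID, TowerID} is a candidate key.
Any other superkey properly contains one of these, so there are no further candidate keys.

{BillingCycle, SIM}, {PlanID, SIM}, {PlanID, TowerID}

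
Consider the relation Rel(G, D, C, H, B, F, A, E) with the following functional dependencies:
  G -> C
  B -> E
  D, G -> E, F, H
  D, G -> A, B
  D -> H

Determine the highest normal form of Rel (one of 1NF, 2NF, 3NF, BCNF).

Candidate key: {D, G}. Prime attributes: {D, G}.
G -> C breaks BCNF: {G}⁺ = {C, G}, so {G} is not a superkey.
G -> C has non-prime {C} on the right and a non-superkey on the left, so 3NF fails.
The proper key subset {D} of {D, G} determines non-prime {H}, so the relation is not even in 2NF.

1NF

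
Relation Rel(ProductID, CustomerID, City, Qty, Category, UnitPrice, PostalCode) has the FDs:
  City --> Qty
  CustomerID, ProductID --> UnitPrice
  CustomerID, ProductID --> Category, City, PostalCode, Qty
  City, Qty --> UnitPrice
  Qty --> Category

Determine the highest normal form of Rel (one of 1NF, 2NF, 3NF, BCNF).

2NF

Candidate key: {CustomerID, ProductID}. Prime attributes: {CustomerID, ProductID}.
City --> Qty: {City}⁺ = {Category, City, Qty, UnitPrice}, which is not all of the attributes, so the left side is not a superkey — BCNF is violated.
City --> Qty determines the non-prime attribute {Qty} from a non-superkey — 3NF is violated.
No non-prime attribute depends on a proper subset of any candidate key, so 2NF holds.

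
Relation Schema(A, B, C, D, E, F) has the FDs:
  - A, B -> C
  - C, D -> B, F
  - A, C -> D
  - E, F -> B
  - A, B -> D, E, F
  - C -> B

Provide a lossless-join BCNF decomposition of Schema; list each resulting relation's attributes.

{A, C, D, E}; {B, C}; {C, D, F}

Candidate keys of the original relation: {A, B}, {A, C}, {A, E, F}.
{A, B, C, D, E, F}: {C, D} determines {B, C, D, F} here but is not a superkey — split on C, D -> B, F, giving {B, C, D, F} and {A, C, D, E}.
{B, C, D, F}: {C} determines {B, C} here but is not a superkey — split on C -> B, giving {B, C} and {C, D, F}.
{B, C} has no BCNF violation.
{C, D, F} has no BCNF violation.
{A, C, D, E} has no BCNF violation.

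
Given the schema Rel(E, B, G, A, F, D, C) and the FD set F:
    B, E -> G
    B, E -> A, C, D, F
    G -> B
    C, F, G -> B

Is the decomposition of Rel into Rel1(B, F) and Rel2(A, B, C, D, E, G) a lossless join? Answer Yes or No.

Rel1 ∩ Rel2 = {B}; its closure under F is {B}.
Rel1 ⊄ {B} and Rel2 ⊄ {B}, so the split is lossy.

No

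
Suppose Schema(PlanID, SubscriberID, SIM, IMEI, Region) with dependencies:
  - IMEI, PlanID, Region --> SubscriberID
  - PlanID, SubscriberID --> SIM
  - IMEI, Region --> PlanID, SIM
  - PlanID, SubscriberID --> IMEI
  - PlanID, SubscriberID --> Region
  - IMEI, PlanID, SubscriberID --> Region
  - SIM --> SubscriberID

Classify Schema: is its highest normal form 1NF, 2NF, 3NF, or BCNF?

3NF

Candidate keys: {IMEI, Region}, {PlanID, SIM}, {PlanID, SubscriberID}. Prime attributes: {IMEI, PlanID, Region, SIM, SubscriberID}.
For SIM --> SubscriberID we have {SIM}⁺ = {SIM, SubscriberID}; {SIM} is not a superkey, so BCNF fails.
But every attribute on its right side ({SubscriberID}) is prime, and the same holds for every other non-superkey FD, so 3NF still holds.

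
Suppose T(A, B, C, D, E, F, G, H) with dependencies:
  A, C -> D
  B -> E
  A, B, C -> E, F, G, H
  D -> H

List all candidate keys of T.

{A, B, C}

Attributes never on any right-hand side: {A, B, C} — every candidate key must contain all of them.
Closure of {A, B, C} is {A, B, C, D, E, F, G, H}, the whole schema; {A, B, C} is a candidate key.
No smaller or unrelated set reaches every attribute, so there are no other keys.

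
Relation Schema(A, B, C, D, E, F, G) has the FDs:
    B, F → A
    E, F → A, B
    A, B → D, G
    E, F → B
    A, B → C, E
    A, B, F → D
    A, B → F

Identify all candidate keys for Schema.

{A, B}, {B, F}, {E, F}

{A, B}⁺ = {A, B, C, D, E, F, G}, which is every attribute, so {A, B} is a candidate key.
{B, F}⁺ = {A, B, C, D, E, F, G}, which is every attribute, so {B, F} is a candidate key.
{E, F}⁺ = {A, B, C, D, E, F, G}, which is every attribute, so {E, F} is a candidate key.
Any other superkey properly contains one of these, so there are no further candidate keys.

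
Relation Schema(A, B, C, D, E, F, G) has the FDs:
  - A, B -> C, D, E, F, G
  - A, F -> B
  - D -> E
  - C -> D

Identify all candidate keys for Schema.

{A, B}, {A, F}

{A} never appears on the right of any FD, so every key must include it.
{A, B}⁺ = {A, B, C, D, E, F, G} — all of the relation — so {A, B} is a candidate key.
{A, F}⁺ = {A, B, C, D, E, F, G} — all of the relation — so {A, F} is a candidate key.
These are minimal and exhaustive — every other superkey contains one of them.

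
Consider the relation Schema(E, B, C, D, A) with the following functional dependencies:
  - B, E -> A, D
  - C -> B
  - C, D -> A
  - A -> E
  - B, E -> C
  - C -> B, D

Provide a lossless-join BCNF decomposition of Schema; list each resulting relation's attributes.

{A, B, C, D}; {A, E}

Candidate keys of the original relation: {A, B}, {B, E}, {C}.
In {A, B, C, D, E}, {A} is not a superkey ({A}⁺ restricted to this set is {A, E}), so split on A -> E into {A, E} and {A, B, C, D}.
{A, E}: every determinant is a superkey — BCNF.
{A, B, C, D}: every determinant is a superkey — BCNF.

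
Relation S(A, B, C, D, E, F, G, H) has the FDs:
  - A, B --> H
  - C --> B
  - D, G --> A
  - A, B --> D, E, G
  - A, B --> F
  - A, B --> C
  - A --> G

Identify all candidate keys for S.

{A, B}, {A, C}, {B, D, G}, {C, D, G}

Closure of {A, B} is {A, B, C, D, E, F, G, H}, the whole schema; {A, B} is a candidate key.
Closure of {A, C} is {A, B, C, D, E, F, G, H}, the whole schema; {A, C} is a candidate key.
Closure of {B, D, G} is {A, B, C, D, E, F, G, H}, the whole schema; {B, D, G} is a candidate key.
Closure of {C, D, G} is {A, B, C, D, E, F, G, H}, the whole schema; {C, D, G} is a candidate key.
Any other superkey properly contains one of these, so there are no further candidate keys.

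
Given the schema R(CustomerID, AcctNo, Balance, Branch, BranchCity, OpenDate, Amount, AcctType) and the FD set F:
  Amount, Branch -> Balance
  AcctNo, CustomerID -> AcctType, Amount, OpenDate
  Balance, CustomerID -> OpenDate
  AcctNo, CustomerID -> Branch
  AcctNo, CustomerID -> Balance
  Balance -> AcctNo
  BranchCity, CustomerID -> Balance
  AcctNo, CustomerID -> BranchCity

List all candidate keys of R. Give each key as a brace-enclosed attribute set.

{AcctNo, CustomerID}, {Amount, Branch, CustomerID}, {Balance, CustomerID}, {BranchCity, CustomerID}

Attributes never on any right-hand side: {CustomerID} — every candidate key must contain it.
{AcctNo, CustomerID} is a candidate key since {AcctNo, CustomerID}⁺ = {AcctNo, AcctType, Amount, Balance, Branch, BranchCity, CustomerID, OpenDate} covers every attribute.
{Balance, CustomerID} is a candidate key since {Balance, CustomerID}⁺ = {AcctNo, AcctType, Amount, Balance, Branch, BranchCity, CustomerID, OpenDate} covers every attribute.
{BranchCity, CustomerID} is a candidate key since {BranchCity, CustomerID}⁺ = {AcctNo, AcctType, Amount, Balance, Branch, BranchCity, CustomerID, OpenDate} covers every attribute.
{Amount, Branch, CustomerID} is a candidate key since {Amount, Branch, CustomerID}⁺ = {AcctNo, AcctType, Amount, Balance, Branch, BranchCity, CustomerID, OpenDate} covers every attribute.
Any other superkey properly contains one of these, so there are no further candidate keys.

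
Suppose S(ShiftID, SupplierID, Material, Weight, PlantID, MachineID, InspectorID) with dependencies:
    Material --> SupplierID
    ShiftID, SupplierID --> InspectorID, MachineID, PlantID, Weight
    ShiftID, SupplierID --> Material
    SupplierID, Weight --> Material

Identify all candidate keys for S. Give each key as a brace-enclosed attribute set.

{ShiftID} never appears on the right of any FD, so every key must include it.
Closure of {Material, ShiftID} is {InspectorID, MachineID, Material, PlantID, ShiftID, SupplierID, Weight}, the whole schema; {Material, ShiftID} is a candidate key.
Closure of {ShiftID, SupplierID} is {InspectorID, MachineID, Material, PlantID, ShiftID, SupplierID, Weight}, the whole schema; {ShiftID, SupplierID} is a candidate key.
Any other superkey properly contains one of these, so there are no further candidate keys.

{Material, ShiftID}, {ShiftID, SupplierID}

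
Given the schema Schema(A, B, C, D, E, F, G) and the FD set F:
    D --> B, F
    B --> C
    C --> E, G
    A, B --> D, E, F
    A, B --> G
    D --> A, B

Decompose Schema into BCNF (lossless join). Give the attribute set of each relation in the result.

Candidate keys of the original relation: {A, B}, {D}.
In {A, B, C, D, E, F, G}, {B} is not a superkey ({B}⁺ restricted to this set is {B, C, E, G}), so split on B --> C, E, G into {B, C, E, G} and {A, B, D, F}.
In {B, C, E, G}, {C} is not a superkey ({C}⁺ restricted to this set is {C, E, G}), so split on C --> E, G into {C, E, G} and {B, C}.
{C, E, G} has no BCNF violation.
{B, C} has no BCNF violation.
{A, B, D, F} has no BCNF violation.

{A, B, D, F}; {B, C}; {C, E, G}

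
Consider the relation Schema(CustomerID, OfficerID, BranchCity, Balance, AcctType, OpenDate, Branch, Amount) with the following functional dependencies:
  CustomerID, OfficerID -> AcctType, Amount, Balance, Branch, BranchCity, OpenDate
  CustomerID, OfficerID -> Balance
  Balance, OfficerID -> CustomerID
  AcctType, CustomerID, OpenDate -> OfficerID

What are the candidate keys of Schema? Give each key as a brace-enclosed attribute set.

{AcctType, CustomerID, OpenDate}, {Balance, OfficerID}, {CustomerID, OfficerID}

{Balance, OfficerID}⁺ = {AcctType, Amount, Balance, Branch, BranchCity, CustomerID, OfficerID, OpenDate}, which is every attribute, so {Balance, OfficerID} is a candidate key.
{CustomerID, OfficerID}⁺ = {AcctType, Amount, Balance, Branch, BranchCity, CustomerID, OfficerID, OpenDate}, which is every attribute, so {CustomerID, OfficerID} is a candidate key.
{AcctType, CustomerID, OpenDate}⁺ = {AcctType, Amount, Balance, Branch, BranchCity, CustomerID, OfficerID, OpenDate}, which is every attribute, so {AcctType, CustomerID, OpenDate} is a candidate key.
No proper subset of any of these is a key, and no other minimal superkey exists.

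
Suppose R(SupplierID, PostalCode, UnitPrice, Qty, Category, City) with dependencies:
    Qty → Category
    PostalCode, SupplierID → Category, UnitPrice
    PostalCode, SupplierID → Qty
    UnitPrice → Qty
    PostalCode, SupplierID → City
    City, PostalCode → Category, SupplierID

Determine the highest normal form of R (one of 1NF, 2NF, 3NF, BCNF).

2NF

Candidate keys: {City, PostalCode}, {PostalCode, SupplierID}. Prime attributes: {City, PostalCode, SupplierID}.
For Qty → Category we have {Qty}⁺ = {Category, Qty}; {Qty} is not a superkey, so BCNF fails.
Qty → Category determines the non-prime attribute {Category} from a non-superkey — 3NF is violated.
No non-prime attribute depends on a proper subset of any candidate key, so 2NF holds.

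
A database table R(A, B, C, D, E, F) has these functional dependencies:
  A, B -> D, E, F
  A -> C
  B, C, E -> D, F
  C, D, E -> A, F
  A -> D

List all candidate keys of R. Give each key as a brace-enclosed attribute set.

{A, B}, {B, C, E}

No FD produces {B}, so it must be in every candidate key.
Closure of {A, B} is {A, B, C, D, E, F}, the whole schema; {A, B} is a candidate key.
Closure of {B, C, E} is {A, B, C, D, E, F}, the whole schema; {B, C, E} is a candidate key.
No proper subset of any of these is a key, and no other minimal superkey exists.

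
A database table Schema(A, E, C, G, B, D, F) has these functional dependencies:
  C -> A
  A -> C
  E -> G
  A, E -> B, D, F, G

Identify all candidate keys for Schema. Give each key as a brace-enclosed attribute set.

Attributes never on any right-hand side: {E} — every candidate key must contain it.
Closure of {A, E} is {A, B, C, D, E, F, G}, the whole schema; {A, E} is a candidate key.
Closure of {C, E} is {A, B, C, D, E, F, G}, the whole schema; {C, E} is a candidate key.
These are minimal and exhaustive — every other superkey contains one of them.

{A, E}, {C, E}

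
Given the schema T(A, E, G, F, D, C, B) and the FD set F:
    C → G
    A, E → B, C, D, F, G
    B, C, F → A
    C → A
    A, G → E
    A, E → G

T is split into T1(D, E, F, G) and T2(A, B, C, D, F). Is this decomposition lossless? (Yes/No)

No

Common attributes: {D, F}; their closure is {D, F}.
The closure covers neither T1 nor T2 entirely; the join is not lossless.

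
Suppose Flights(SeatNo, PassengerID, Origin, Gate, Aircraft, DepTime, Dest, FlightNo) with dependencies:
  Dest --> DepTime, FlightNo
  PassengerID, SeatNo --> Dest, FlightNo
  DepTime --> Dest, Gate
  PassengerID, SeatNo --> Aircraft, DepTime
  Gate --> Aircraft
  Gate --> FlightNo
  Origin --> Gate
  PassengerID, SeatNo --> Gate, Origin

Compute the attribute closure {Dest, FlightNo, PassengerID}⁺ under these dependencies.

{Aircraft, DepTime, Dest, FlightNo, Gate, PassengerID}

Start with {Dest, FlightNo, PassengerID}.
Dest --> DepTime, FlightNo applies; add {DepTime} → now {DepTime, Dest, FlightNo, PassengerID}.
DepTime --> Dest, Gate applies; add {Gate} → now {DepTime, Dest, FlightNo, Gate, PassengerID}.
Gate --> Aircraft applies; add {Aircraft} → now {Aircraft, DepTime, Dest, FlightNo, Gate, PassengerID}.
No further FD applies.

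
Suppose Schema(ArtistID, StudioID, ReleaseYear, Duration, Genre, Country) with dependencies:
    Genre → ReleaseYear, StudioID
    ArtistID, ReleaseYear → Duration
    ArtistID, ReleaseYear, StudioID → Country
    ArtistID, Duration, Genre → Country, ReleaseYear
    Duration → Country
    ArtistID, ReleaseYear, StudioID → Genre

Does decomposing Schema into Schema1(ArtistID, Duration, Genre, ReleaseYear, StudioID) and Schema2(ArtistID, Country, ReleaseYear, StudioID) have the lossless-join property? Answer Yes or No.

Yes

Common attributes: {ArtistID, ReleaseYear, StudioID}; their closure is {ArtistID, Country, Duration, Genre, ReleaseYear, StudioID}.
Since Schema1 ⊆ {ArtistID, Country, Duration, Genre, ReleaseYear, StudioID}, the intersection is a superkey of Schema1; the decomposition is lossless.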